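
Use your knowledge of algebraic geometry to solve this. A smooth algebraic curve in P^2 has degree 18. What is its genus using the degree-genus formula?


Using the genus formula for smooth plane curves:
g = (d-1)(d-2)/2
g = (18-1)(18-2)/2
g = 17*16/2
g = 272/2 = 136

136


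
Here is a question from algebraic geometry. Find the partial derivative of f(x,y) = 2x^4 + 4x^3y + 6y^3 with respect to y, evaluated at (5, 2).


df/dy = 4*x^3 + 3*6*y^2
At (5,2): 4*5^3 + 3*6*2^2
= 500 + 72
= 572

572


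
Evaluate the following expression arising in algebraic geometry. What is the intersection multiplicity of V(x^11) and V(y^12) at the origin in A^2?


The intersection multiplicity of V(x^a) and V(y^b) at the origin is:
I(O; V(x^11), V(y^12)) = dim_k(k[x,y]/(x^11, y^12))
A basis for k[x,y]/(x^11, y^12) is the set of monomials x^i * y^j
where 0 <= i < 11 and 0 <= j < 12.
The number of such monomials is 11 * 12 = 132

132


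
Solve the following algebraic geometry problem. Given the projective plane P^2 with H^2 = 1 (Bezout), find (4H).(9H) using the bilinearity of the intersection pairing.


Using bilinearity of the intersection pairing on the projective plane P^2:
(aH).(bH) = ab * (H.H)
We have H^2 = 1 (Bezout).
D.E = (4H).(9H) = 4*9*1
= 36*1
= 36

36


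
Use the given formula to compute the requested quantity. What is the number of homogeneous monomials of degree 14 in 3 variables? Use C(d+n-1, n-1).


The number of degree-14 monomials in 3 variables is C(d+n-1, n-1).
= C(14+3-1, 3-1) = C(16, 2)
= 120

120


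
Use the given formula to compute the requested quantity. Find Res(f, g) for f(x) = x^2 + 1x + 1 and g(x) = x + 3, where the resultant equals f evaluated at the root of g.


For Res(f, x - c), we evaluate f at x = c.
f(-3) = (-3)^2 + 1*(-3) + 1
= 9 - 3 + 1
= 6 + 1 = 7
Res(f, g) = 7

7


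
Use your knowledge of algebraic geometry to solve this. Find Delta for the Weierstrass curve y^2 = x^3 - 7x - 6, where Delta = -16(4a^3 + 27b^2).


Compute each component:
4a^3 = 4*(-7)^3 = 4*(-343) = -1372
27b^2 = 27*(-6)^2 = 27*36 = 972
4a^3 + 27b^2 = -1372 + 972 = -400
Delta = -16*(-400) = 6400

6400


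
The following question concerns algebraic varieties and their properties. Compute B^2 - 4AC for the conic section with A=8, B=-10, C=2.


The discriminant of a conic Ax^2 + Bxy + Cy^2 + ... = 0 is B^2 - 4AC.
B^2 = (-10)^2 = 100
4AC = 4*8*2 = 64
Discriminant = 100 - 64 = 36

36


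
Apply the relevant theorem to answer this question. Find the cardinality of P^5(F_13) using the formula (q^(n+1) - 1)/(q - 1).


P^5(F_13) has (q^(n+1) - 1)/(q - 1) points.
= 13^5 + 13^4 + 13^3 + 13^2 + 13^1 + 13^0
= 371293 + 28561 + 2197 + 169 + 13 + 1
= 402234

402234


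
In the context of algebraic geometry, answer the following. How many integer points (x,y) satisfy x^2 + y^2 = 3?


Systematically check integer values of x where x^2 <= 3.
For each valid x, check if 3 - x^2 is a perfect square.
Total integer solutions found: 0

0


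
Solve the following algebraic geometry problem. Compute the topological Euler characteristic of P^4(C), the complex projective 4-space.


The complex projective space P^4 has one cell in each even real dimension 0, 2, ..., 8.
The cohomology groups are H^{2k}(P^4) = Z for k = 0,...,4, and 0 otherwise.
Euler characteristic = sum of Betti numbers = 1 per even-dimensional cohomology group.
chi(P^4) = 4 + 1 = 5

5


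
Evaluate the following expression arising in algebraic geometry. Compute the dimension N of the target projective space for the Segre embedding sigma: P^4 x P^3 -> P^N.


The Segre embedding maps P^m x P^n into P^N via
all products of coordinates from each factor.
N = (m+1)(n+1) - 1
N = (4+1)(3+1) - 1
N = 5*4 - 1
N = 20 - 1 = 19

19


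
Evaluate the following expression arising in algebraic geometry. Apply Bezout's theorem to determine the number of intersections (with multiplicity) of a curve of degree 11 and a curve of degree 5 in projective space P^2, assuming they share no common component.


Bezout's theorem states the intersection count equals the product of degrees.
Intersection count = 11 * 5 = 55

55


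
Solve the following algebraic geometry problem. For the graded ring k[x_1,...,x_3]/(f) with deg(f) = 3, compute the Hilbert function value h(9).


For R = k[x_1,...,x_n]/(f) with f homogeneous of degree e:
The Hilbert series is (1 - t^e)/(1 - t)^n.
So h(d) = C(d+n-1, n-1) - C(d-e+n-1, n-1) for d >= e.
With n=3, e=3, d=9:
C(9+3-1, 3-1) = C(11, 2) = 55
C(9-3+3-1, 3-1) = C(8, 2) = 28
h(9) = 55 - 28 = 27

27


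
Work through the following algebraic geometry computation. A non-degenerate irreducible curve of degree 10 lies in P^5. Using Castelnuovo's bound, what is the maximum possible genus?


Castelnuovo's bound: write d - 1 = m(r-1) + epsilon with 0 <= epsilon < r-1.
d - 1 = 10 - 1 = 9
r - 1 = 5 - 1 = 4
9 = 2*4 + 1, so m = 2, epsilon = 1
pi(d, r) = m(m-1)(r-1)/2 + m*epsilon
= 2*1*4/2 + 2*1
= 8/2 + 2
= 4 + 2 = 6

6


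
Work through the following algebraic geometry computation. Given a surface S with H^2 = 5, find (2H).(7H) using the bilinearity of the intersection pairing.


Using bilinearity of the intersection pairing on a surface S:
(aH).(bH) = ab * (H.H)
We have H^2 = 5.
D.E = (2H).(7H) = 2*7*5
= 14*5
= 70

70


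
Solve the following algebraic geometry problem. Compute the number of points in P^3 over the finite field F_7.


P^3(F_7) has (q^(n+1) - 1)/(q - 1) points.
= 7^3 + 7^2 + 7^1 + 7^0
= 343 + 49 + 7 + 1
= 400

400


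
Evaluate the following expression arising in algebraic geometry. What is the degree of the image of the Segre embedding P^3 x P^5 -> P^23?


The degree of the Segre variety P^3 x P^5 is C(m+n, m).
= C(8, 3)
= 56

56


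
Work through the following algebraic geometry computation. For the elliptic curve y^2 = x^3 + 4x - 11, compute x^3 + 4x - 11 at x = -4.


Compute x^3 + 4x - 11 at x = -4:
x^3 = (-4)^3 = -64
4*x = 4*(-4) = -16
Sum: -64 - 16 - 11 = -91

-91


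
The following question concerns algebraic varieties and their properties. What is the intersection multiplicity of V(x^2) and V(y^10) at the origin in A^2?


The intersection multiplicity of V(x^a) and V(y^b) at the origin is:
I(O; V(x^2), V(y^10)) = dim_k(k[x,y]/(x^2, y^10))
A basis for k[x,y]/(x^2, y^10) is the set of monomials x^i * y^j
where 0 <= i < 2 and 0 <= j < 10.
The number of such monomials is 2 * 10 = 20

20


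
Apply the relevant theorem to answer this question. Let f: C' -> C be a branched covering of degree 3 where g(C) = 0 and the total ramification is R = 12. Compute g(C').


Riemann-Hurwitz formula: 2g' - 2 = d(2g - 2) + R
Given: d = 3, g = 0, R = 12
2g' - 2 = 3*(2*0 - 2) + 12
2g' - 2 = 3*(-2) + 12
2g' - 2 = -6 + 12 = 6
2g' = 8
g' = 4

4


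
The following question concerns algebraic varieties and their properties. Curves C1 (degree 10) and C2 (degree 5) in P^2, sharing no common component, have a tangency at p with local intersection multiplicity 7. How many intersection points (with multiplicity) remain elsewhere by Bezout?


By Bezout's theorem, the total intersection number is d1 * d2.
Total = 10 * 5 = 50
Intersection multiplicity at p = 7
Remaining intersections = 50 - 7 = 43

43


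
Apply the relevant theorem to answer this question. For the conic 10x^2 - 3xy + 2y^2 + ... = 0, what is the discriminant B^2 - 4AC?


The discriminant of a conic Ax^2 + Bxy + Cy^2 + ... = 0 is B^2 - 4AC.
B^2 = (-3)^2 = 9
4AC = 4*10*2 = 80
Discriminant = 9 - 80 = -71

-71


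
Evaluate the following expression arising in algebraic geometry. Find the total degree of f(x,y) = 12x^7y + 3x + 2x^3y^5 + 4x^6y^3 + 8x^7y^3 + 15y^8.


Examine each term for its total degree (sum of exponents).
  Term '12x^7y' has total degree 7+1 = 8.
  Term '3x' has total degree 1+0 = 1.
  Term '2x^3y^5' has total degree 3+5 = 8.
  Term '4x^6y^3' has total degree 6+3 = 9.
  Term '8x^7y^3' has total degree 7+3 = 10.
  Term '15y^8' has total degree 0+8 = 8.
The maximum total degree among all terms is 10.

10


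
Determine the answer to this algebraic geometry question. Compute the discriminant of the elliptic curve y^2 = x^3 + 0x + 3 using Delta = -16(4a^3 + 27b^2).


Compute each component:
4a^3 = 4*0^3 = 4*0 = 0
27b^2 = 27*3^2 = 27*9 = 243
4a^3 + 27b^2 = 0 + 243 = 243
Delta = -16*243 = -3888

-3888


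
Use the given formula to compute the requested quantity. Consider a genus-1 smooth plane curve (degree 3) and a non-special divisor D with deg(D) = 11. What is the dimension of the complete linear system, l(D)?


First, compute the genus of a smooth plane curve of degree 3:
g = (d-1)(d-2)/2 = (3-1)(3-2)/2 = 1
For a non-special divisor D (i.e., h^1(D) = 0), Riemann-Roch gives:
l(D) = deg(D) - g + 1
Since deg(D) = 11 >= 2g - 1 = 1, D is non-special.
l(D) = 11 - 1 + 1 = 11

11


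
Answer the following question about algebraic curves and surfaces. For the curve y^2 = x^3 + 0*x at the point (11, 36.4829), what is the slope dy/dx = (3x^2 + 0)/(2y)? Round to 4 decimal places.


Using implicit differentiation of y^2 = x^3 + 0*x:
2y * dy/dx = 3x^2 + 0
dy/dx = (3x^2 + 0)/(2y)
Numerator: 3*11^2 + 0 = 363
Denominator: 2*36.4829 = 72.9658
dy/dx = 363/72.9658 = 4.9749

4.9749


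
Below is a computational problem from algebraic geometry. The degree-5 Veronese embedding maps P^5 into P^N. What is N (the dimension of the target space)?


The Veronese embedding v_d: P^n -> P^N maps each point to all
degree-d monomials in n+1 homogeneous coordinates.
N = C(n+d, d) - 1
N = C(5+5, 5) - 1
N = C(10, 5) - 1
C(10, 5) = 252
N = 252 - 1 = 251

251


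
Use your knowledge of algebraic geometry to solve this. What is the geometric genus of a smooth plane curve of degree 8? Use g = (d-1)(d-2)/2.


Using the genus formula for smooth plane curves:
g = (d-1)(d-2)/2
g = (8-1)(8-2)/2
g = 7*6/2
g = 42/2 = 21

21


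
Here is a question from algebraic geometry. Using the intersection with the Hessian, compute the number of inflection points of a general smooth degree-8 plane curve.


For a general smooth plane curve C of degree d, the inflection points are
the intersection of C with its Hessian curve, which has degree 3(d-2).
By Bezout, the total intersection number is d * 3(d-2) = 8 * 18 = 144.
For a general curve every flex is ordinary, so each contributes
multiplicity 1 to C·Hess(C), and the number of distinct inflection
points is 3d(d-2).
Inflection points = 3*8*(8-2) = 3*8*6 = 144

144


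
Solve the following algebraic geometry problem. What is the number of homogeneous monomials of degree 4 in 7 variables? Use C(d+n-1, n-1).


The number of degree-4 monomials in 7 variables is C(d+n-1, n-1).
= C(4+7-1, 7-1) = C(10, 6)
= 210

210


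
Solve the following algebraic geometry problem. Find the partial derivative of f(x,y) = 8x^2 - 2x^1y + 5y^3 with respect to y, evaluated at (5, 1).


df/dy = (-2)*x^1 + 3*5*y^2
At (5,1): (-2)*5^1 + 3*5*1^2
= -10 + 15
= 5

5


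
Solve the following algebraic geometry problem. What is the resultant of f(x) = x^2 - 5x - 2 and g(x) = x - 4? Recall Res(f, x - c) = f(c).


For Res(f, x - c), we evaluate f at x = c.
f(4) = 4^2 - 5*4 - 2
= 16 - 20 - 2
= -4 - 2 = -6
Res(f, g) = -6

-6


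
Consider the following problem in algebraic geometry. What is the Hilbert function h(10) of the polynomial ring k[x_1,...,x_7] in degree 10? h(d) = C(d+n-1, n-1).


The Hilbert function for the polynomial ring in 7 variables is:
h(d) = C(d+n-1, n-1)
h(10) = C(10+7-1, 7-1) = C(16, 6)
= 16! / (6! * 10!)
= 8008

8008


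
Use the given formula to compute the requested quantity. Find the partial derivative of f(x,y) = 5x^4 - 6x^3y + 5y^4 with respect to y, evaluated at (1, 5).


df/dy = (-6)*x^3 + 4*5*y^3
At (1,5): (-6)*1^3 + 4*5*5^3
= -6 + 2500
= 2494

2494


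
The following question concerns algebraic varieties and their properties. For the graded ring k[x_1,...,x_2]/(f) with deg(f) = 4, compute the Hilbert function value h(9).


For R = k[x_1,...,x_n]/(f) with f homogeneous of degree e:
The Hilbert series is (1 - t^e)/(1 - t)^n.
So h(d) = C(d+n-1, n-1) - C(d-e+n-1, n-1) for d >= e.
With n=2, e=4, d=9:
C(9+2-1, 2-1) = C(10, 1) = 10
C(9-4+2-1, 2-1) = C(6, 1) = 6
h(9) = 10 - 6 = 4

4


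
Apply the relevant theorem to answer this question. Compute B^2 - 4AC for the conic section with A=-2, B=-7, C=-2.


The discriminant of a conic Ax^2 + Bxy + Cy^2 + ... = 0 is B^2 - 4AC.
B^2 = (-7)^2 = 49
4AC = 4*(-2)*(-2) = 16
Discriminant = 49 - 16 = 33

33


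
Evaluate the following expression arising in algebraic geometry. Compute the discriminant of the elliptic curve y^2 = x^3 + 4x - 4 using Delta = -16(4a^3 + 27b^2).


Compute each component:
4a^3 = 4*4^3 = 4*64 = 256
27b^2 = 27*(-4)^2 = 27*16 = 432
4a^3 + 27b^2 = 256 + 432 = 688
Delta = -16*688 = -11008

-11008


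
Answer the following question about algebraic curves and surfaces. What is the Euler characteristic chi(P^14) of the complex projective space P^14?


The complex projective space P^14 has one cell in each even real dimension 0, 2, ..., 28.
The cohomology groups are H^{2k}(P^14) = Z for k = 0,...,14, and 0 otherwise.
Euler characteristic = sum of Betti numbers = 1 per even-dimensional cohomology group.
chi(P^14) = 14 + 1 = 15

15


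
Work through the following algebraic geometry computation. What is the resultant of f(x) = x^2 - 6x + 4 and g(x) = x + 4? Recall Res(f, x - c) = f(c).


For Res(f, x - c), we evaluate f at x = c.
f(-4) = (-4)^2 - 6*(-4) + 4
= 16 + 24 + 4
= 40 + 4 = 44
Res(f, g) = 44

44


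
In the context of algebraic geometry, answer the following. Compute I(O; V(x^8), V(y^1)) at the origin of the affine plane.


The intersection multiplicity of V(x^a) and V(y^b) at the origin is:
I(O; V(x^8), V(y^1)) = dim_k(k[x,y]/(x^8, y^1))
A basis for k[x,y]/(x^8, y^1) is the set of monomials x^i * y^j
where 0 <= i < 8 and 0 <= j < 1.
The number of such monomials is 8 * 1 = 8

8


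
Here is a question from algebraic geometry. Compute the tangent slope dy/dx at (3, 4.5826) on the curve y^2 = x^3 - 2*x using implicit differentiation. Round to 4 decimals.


Using implicit differentiation of y^2 = x^3 - 2*x:
2y * dy/dx = 3x^2 - 2
dy/dx = (3x^2 - 2)/(2y)
Numerator: 3*3^2 - 2 = 25
Denominator: 2*4.5826 = 9.1652
dy/dx = 25/9.1652 = 2.7277

2.7277


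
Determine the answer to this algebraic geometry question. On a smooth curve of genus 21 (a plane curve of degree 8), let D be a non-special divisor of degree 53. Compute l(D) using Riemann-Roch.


First, compute the genus of a smooth plane curve of degree 8:
g = (d-1)(d-2)/2 = (8-1)(8-2)/2 = 21
For a non-special divisor D (i.e., h^1(D) = 0), Riemann-Roch gives:
l(D) = deg(D) - g + 1
Since deg(D) = 53 >= 2g - 1 = 41, D is non-special.
l(D) = 53 - 21 + 1 = 33

33


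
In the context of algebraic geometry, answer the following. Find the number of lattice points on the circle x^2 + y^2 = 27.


Systematically check integer values of x where x^2 <= 27.
For each valid x, check if 27 - x^2 is a perfect square.
Total integer solutions found: 0

0


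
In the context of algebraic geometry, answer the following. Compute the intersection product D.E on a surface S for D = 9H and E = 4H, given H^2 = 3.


Using bilinearity of the intersection pairing on a surface S:
(aH).(bH) = ab * (H.H)
We have H^2 = 3.
D.E = (9H).(4H) = 9*4*3
= 36*3
= 108

108


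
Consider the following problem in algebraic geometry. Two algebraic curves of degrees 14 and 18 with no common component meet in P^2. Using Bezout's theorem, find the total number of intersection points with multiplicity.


Bezout's theorem states the intersection count equals the product of degrees.
Intersection count = 14 * 18 = 252

252


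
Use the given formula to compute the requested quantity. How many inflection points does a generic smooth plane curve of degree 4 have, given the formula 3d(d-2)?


For a general smooth plane curve C of degree d, the inflection points are
the intersection of C with its Hessian curve, which has degree 3(d-2).
By Bezout, the total intersection number is d * 3(d-2) = 4 * 6 = 24.
For a general curve every flex is ordinary, so each contributes
multiplicity 1 to C·Hess(C), and the number of distinct inflection
points is 3d(d-2).
Inflection points = 3*4*(4-2) = 3*4*2 = 24

24


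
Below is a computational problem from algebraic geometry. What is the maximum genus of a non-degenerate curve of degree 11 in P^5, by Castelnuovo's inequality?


Castelnuovo's bound: write d - 1 = m(r-1) + epsilon with 0 <= epsilon < r-1.
d - 1 = 11 - 1 = 10
r - 1 = 5 - 1 = 4
10 = 2*4 + 2, so m = 2, epsilon = 2
pi(d, r) = m(m-1)(r-1)/2 + m*epsilon
= 2*1*4/2 + 2*2
= 8/2 + 4
= 4 + 4 = 8

8


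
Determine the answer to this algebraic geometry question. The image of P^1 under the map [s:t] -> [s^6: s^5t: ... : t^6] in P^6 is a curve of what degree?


The rational normal curve in P^6 is the image of P^1 under the 6-uple Veronese.
A general hyperplane in P^6 pulls back to a degree-6 form on P^1, which has 6 zeros,
so the curve meets a general hyperplane in 6 points. Degree = 6.

6


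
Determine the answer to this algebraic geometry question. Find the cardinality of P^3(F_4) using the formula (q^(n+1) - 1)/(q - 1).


P^3(F_4) has (q^(n+1) - 1)/(q - 1) points.
= 4^3 + 4^2 + 4^1 + 4^0
= 64 + 16 + 4 + 1
= 85

85


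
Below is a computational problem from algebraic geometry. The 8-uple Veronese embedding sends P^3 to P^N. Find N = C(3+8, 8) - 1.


The Veronese embedding v_d: P^n -> P^N maps each point to all
degree-d monomials in n+1 homogeneous coordinates.
N = C(n+d, d) - 1
N = C(3+8, 8) - 1
N = C(11, 8) - 1
C(11, 8) = 165
N = 165 - 1 = 164

164


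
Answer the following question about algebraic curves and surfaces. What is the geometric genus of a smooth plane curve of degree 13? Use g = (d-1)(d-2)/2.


Using the genus formula for smooth plane curves:
g = (d-1)(d-2)/2
g = (13-1)(13-2)/2
g = 12*11/2
g = 132/2 = 66

66


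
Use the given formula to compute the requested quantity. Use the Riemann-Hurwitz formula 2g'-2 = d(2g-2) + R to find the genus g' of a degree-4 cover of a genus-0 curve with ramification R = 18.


Riemann-Hurwitz formula: 2g' - 2 = d(2g - 2) + R
Given: d = 4, g = 0, R = 18
2g' - 2 = 4*(2*0 - 2) + 18
2g' - 2 = 4*(-2) + 18
2g' - 2 = -8 + 18 = 10
2g' = 12
g' = 6

6


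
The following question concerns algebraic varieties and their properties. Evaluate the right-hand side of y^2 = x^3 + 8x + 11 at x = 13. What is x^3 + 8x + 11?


Compute x^3 + 8x + 11 at x = 13:
x^3 = 13^3 = 2197
8*x = 8*13 = 104
Sum: 2197 + 104 + 11 = 2312

2312


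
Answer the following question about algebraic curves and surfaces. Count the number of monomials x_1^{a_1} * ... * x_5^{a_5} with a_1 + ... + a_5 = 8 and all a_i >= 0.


The number of degree-8 monomials in 5 variables is C(d+n-1, n-1).
= C(8+5-1, 5-1) = C(12, 4)
= 495

495


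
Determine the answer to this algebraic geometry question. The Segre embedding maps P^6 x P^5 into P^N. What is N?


The Segre embedding maps P^m x P^n into P^N via
all products of coordinates from each factor.
N = (m+1)(n+1) - 1
N = (6+1)(5+1) - 1
N = 7*6 - 1
N = 42 - 1 = 41

41


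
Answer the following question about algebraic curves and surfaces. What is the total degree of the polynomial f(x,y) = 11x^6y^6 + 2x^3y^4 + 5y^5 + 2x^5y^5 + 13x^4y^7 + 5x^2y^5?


Examine each term for its total degree (sum of exponents).
  Term '11x^6y^6' has total degree 6+6 = 12.
  Term '2x^3y^4' has total degree 3+4 = 7.
  Term '5y^5' has total degree 0+5 = 5.
  Term '2x^5y^5' has total degree 5+5 = 10.
  Term '13x^4y^7' has total degree 4+7 = 11.
  Term '5x^2y^5' has total degree 2+5 = 7.
The maximum total degree among all terms is 12.

12


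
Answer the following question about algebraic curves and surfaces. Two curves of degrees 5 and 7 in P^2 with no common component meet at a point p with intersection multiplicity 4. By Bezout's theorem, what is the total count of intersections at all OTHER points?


By Bezout's theorem, the total intersection number is d1 * d2.
Total = 5 * 7 = 35
Intersection multiplicity at p = 4
Remaining intersections = 35 - 4 = 31

31


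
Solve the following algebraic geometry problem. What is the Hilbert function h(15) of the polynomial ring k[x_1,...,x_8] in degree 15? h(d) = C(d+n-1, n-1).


The Hilbert function for the polynomial ring in 8 variables is:
h(d) = C(d+n-1, n-1)
h(15) = C(15+8-1, 8-1) = C(22, 7)
= 22! / (7! * 15!)
= 170544

170544


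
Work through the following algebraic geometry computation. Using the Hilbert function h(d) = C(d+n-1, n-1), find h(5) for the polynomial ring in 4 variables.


The Hilbert function for the polynomial ring in 4 variables is:
h(d) = C(d+n-1, n-1)
h(5) = C(5+4-1, 4-1) = C(8, 3)
= 8! / (3! * 5!)
= 56

56


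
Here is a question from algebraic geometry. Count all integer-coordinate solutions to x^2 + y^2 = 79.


Systematically check integer values of x where x^2 <= 79.
For each valid x, check if 79 - x^2 is a perfect square.
Total integer solutions found: 0

0


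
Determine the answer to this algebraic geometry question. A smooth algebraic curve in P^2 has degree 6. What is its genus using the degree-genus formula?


Using the genus formula for smooth plane curves:
g = (d-1)(d-2)/2
g = (6-1)(6-2)/2
g = 5*4/2
g = 20/2 = 10

10


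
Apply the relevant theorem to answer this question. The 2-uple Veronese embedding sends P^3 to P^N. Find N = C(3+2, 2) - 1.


The Veronese embedding v_d: P^n -> P^N maps each point to all
degree-d monomials in n+1 homogeneous coordinates.
N = C(n+d, d) - 1
N = C(3+2, 2) - 1
N = C(5, 2) - 1
C(5, 2) = 10
N = 10 - 1 = 9

9


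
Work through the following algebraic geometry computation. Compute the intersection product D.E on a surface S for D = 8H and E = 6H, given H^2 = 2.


Using bilinearity of the intersection pairing on a surface S:
(aH).(bH) = ab * (H.H)
We have H^2 = 2.
D.E = (8H).(6H) = 8*6*2
= 48*2
= 96

96


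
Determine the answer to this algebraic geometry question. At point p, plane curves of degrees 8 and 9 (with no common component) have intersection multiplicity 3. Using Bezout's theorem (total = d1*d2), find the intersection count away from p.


By Bezout's theorem, the total intersection number is d1 * d2.
Total = 8 * 9 = 72
Intersection multiplicity at p = 3
Remaining intersections = 72 - 3 = 69

69


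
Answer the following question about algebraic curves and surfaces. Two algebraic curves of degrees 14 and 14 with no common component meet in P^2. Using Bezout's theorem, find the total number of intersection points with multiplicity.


Bezout's theorem states the intersection count equals the product of degrees.
Intersection count = 14 * 14 = 196

196


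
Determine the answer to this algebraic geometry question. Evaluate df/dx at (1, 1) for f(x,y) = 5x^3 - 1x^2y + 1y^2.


df/dx = 3*5*x^2 + 2*(-1)*x^1*y
At (1,1): 3*5*1^2 + 2*(-1)*1^1*1
= 15 - 2
= 13

13


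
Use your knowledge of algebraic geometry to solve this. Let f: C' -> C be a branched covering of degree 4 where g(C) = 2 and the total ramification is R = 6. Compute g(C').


Riemann-Hurwitz formula: 2g' - 2 = d(2g - 2) + R
Given: d = 4, g = 2, R = 6
2g' - 2 = 4*(2*2 - 2) + 6
2g' - 2 = 4*2 + 6
2g' - 2 = 8 + 6 = 14
2g' = 16
g' = 8

8


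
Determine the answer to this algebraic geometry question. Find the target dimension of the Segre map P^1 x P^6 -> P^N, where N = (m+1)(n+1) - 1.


The Segre embedding maps P^m x P^n into P^N via
all products of coordinates from each factor.
N = (m+1)(n+1) - 1
N = (1+1)(6+1) - 1
N = 2*7 - 1
N = 14 - 1 = 13

13


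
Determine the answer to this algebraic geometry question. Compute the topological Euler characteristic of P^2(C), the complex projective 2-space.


The complex projective space P^2 has one cell in each even real dimension 0, 2, ..., 4.
The cohomology groups are H^{2k}(P^2) = Z for k = 0,...,2, and 0 otherwise.
Euler characteristic = sum of Betti numbers = 1 per even-dimensional cohomology group.
chi(P^2) = 2 + 1 = 3

3


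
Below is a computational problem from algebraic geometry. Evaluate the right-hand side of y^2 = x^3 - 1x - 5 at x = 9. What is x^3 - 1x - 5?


Compute x^3 - 1x - 5 at x = 9:
x^3 = 9^3 = 729
(-1)*x = (-1)*9 = -9
Sum: 729 - 9 - 5 = 715

715


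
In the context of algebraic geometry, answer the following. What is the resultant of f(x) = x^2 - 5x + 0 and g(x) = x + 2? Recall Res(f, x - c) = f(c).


For Res(f, x - c), we evaluate f at x = c.
f(-2) = (-2)^2 - 5*(-2) + 0
= 4 + 10 + 0
= 14 + 0 = 14
Res(f, g) = 14

14


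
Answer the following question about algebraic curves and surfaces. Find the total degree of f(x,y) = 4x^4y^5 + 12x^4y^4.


Examine each term for its total degree (sum of exponents).
  Term '4x^4y^5' has total degree 4+5 = 9.
  Term '12x^4y^4' has total degree 4+4 = 8.
The maximum total degree among all terms is 9.

9


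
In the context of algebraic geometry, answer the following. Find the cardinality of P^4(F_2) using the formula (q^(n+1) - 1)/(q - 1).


P^4(F_2) has (q^(n+1) - 1)/(q - 1) points.
= 2^4 + 2^3 + 2^2 + 2^1 + 2^0
= 16 + 8 + 4 + 2 + 1
= 31

31


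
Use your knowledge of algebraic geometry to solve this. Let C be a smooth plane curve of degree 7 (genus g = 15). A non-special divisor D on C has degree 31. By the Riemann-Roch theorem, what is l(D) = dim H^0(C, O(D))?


First, compute the genus of a smooth plane curve of degree 7:
g = (d-1)(d-2)/2 = (7-1)(7-2)/2 = 15
For a non-special divisor D (i.e., h^1(D) = 0), Riemann-Roch gives:
l(D) = deg(D) - g + 1
Since deg(D) = 31 >= 2g - 1 = 29, D is non-special.
l(D) = 31 - 15 + 1 = 17

17


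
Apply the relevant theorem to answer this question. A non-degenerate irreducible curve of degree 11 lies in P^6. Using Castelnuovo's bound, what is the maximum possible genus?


Castelnuovo's bound: write d - 1 = m(r-1) + epsilon with 0 <= epsilon < r-1.
d - 1 = 11 - 1 = 10
r - 1 = 6 - 1 = 5
10 = 2*5 + 0, so m = 2, epsilon = 0
pi(d, r) = m(m-1)(r-1)/2 + m*epsilon
= 2*1*5/2 + 2*0
= 10/2 + 0
= 5 + 0 = 5

5


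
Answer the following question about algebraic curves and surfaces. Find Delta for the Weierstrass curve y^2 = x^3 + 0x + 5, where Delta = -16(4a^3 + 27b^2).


Compute each component:
4a^3 = 4*0^3 = 4*0 = 0
27b^2 = 27*5^2 = 27*25 = 675
4a^3 + 27b^2 = 0 + 675 = 675
Delta = -16*675 = -10800

-10800


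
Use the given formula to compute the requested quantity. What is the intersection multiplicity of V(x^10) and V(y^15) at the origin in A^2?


The intersection multiplicity of V(x^a) and V(y^b) at the origin is:
I(O; V(x^10), V(y^15)) = dim_k(k[x,y]/(x^10, y^15))
A basis for k[x,y]/(x^10, y^15) is the set of monomials x^i * y^j
where 0 <= i < 10 and 0 <= j < 15.
The number of such monomials is 10 * 15 = 150

150


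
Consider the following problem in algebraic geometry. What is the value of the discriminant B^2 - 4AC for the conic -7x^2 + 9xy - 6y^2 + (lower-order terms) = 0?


The discriminant of a conic Ax^2 + Bxy + Cy^2 + ... = 0 is B^2 - 4AC.
B^2 = 9^2 = 81
4AC = 4*(-7)*(-6) = 168
Discriminant = 81 - 168 = -87

-87


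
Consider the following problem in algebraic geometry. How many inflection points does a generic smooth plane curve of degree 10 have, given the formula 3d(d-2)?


For a general smooth plane curve C of degree d, the inflection points are
the intersection of C with its Hessian curve, which has degree 3(d-2).
By Bezout, the total intersection number is d * 3(d-2) = 10 * 24 = 240.
For a general curve every flex is ordinary, so each contributes
multiplicity 1 to C·Hess(C), and the number of distinct inflection
points is 3d(d-2).
Inflection points = 3*10*(10-2) = 3*10*8 = 240

240


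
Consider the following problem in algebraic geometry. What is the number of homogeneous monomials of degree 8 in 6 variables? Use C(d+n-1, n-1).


The number of degree-8 monomials in 6 variables is C(d+n-1, n-1).
= C(8+6-1, 6-1) = C(13, 5)
= 1287

1287


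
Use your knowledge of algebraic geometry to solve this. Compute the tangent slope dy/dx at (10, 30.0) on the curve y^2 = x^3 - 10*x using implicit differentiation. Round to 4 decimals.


Using implicit differentiation of y^2 = x^3 - 10*x:
2y * dy/dx = 3x^2 - 10
dy/dx = (3x^2 - 10)/(2y)
Numerator: 3*10^2 - 10 = 290
Denominator: 2*30.0 = 60.0
dy/dx = 290/60.0 = 4.8333

4.8333


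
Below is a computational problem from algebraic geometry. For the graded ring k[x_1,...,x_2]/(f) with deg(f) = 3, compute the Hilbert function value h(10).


For R = k[x_1,...,x_n]/(f) with f homogeneous of degree e:
The Hilbert series is (1 - t^e)/(1 - t)^n.
So h(d) = C(d+n-1, n-1) - C(d-e+n-1, n-1) for d >= e.
With n=2, e=3, d=10:
C(10+2-1, 2-1) = C(11, 1) = 11
C(10-3+2-1, 2-1) = C(8, 1) = 8
h(10) = 11 - 8 = 3

3


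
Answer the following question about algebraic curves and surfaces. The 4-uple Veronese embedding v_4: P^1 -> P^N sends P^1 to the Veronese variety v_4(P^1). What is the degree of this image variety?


The Veronese variety v_4(P^1) has degree d^r.
d^r = 4^1 = 4

4


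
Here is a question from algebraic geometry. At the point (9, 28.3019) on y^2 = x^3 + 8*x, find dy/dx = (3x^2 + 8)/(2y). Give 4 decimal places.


Using implicit differentiation of y^2 = x^3 + 8*x:
2y * dy/dx = 3x^2 + 8
dy/dx = (3x^2 + 8)/(2y)
Numerator: 3*9^2 + 8 = 251
Denominator: 2*28.3019 = 56.6038
dy/dx = 251/56.6038 = 4.4343

4.4343


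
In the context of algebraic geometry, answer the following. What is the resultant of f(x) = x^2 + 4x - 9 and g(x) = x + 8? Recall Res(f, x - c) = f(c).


For Res(f, x - c), we evaluate f at x = c.
f(-8) = (-8)^2 + 4*(-8) - 9
= 64 - 32 - 9
= 32 - 9 = 23
Res(f, g) = 23

23


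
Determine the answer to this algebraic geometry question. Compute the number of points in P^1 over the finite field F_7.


P^1(F_7) has (q^(n+1) - 1)/(q - 1) points.
= 7^1 + 7^0
= 7 + 1
= 8

8


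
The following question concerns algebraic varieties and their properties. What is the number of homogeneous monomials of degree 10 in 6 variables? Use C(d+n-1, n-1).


The number of degree-10 monomials in 6 variables is C(d+n-1, n-1).
= C(10+6-1, 6-1) = C(15, 5)
= 3003

3003


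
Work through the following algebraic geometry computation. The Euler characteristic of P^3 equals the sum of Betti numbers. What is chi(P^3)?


The complex projective space P^3 has one cell in each even real dimension 0, 2, ..., 6.
The cohomology groups are H^{2k}(P^3) = Z for k = 0,...,3, and 0 otherwise.
Euler characteristic = sum of Betti numbers = 1 per even-dimensional cohomology group.
chi(P^3) = 3 + 1 = 4

4


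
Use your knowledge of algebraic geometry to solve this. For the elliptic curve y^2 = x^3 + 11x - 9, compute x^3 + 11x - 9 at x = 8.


Compute x^3 + 11x - 9 at x = 8:
x^3 = 8^3 = 512
11*x = 11*8 = 88
Sum: 512 + 88 - 9 = 591

591


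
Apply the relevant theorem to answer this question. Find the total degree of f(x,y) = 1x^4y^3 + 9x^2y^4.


Examine each term for its total degree (sum of exponents).
  Term '1x^4y^3' has total degree 4+3 = 7.
  Term '9x^2y^4' has total degree 2+4 = 6.
The maximum total degree among all terms is 7.

7


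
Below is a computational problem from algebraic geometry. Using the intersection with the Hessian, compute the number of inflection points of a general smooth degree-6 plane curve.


For a general smooth plane curve C of degree d, the inflection points are
the intersection of C with its Hessian curve, which has degree 3(d-2).
By Bezout, the total intersection number is d * 3(d-2) = 6 * 12 = 72.
For a general curve every flex is ordinary, so each contributes
multiplicity 1 to C·Hess(C), and the number of distinct inflection
points is 3d(d-2).
Inflection points = 3*6*(6-2) = 3*6*4 = 72

72


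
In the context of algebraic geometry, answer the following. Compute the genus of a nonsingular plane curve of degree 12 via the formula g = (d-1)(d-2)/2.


Using the genus formula for smooth plane curves:
g = (d-1)(d-2)/2
g = (12-1)(12-2)/2
g = 11*10/2
g = 110/2 = 55

55


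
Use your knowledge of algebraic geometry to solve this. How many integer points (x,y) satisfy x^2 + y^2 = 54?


Systematically check integer values of x where x^2 <= 54.
For each valid x, check if 54 - x^2 is a perfect square.
Total integer solutions found: 0

0


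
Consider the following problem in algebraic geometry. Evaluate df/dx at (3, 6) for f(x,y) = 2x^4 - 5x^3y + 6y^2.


df/dx = 4*2*x^3 + 3*(-5)*x^2*y
At (3,6): 4*2*3^3 + 3*(-5)*3^2*6
= 216 - 810
= -594

-594


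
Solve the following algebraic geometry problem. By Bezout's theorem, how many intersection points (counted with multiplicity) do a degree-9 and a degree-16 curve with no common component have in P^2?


Bezout's theorem states the intersection count equals the product of degrees.
Intersection count = 9 * 16 = 144

144


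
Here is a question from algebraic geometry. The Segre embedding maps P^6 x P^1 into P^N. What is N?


The Segre embedding maps P^m x P^n into P^N via
all products of coordinates from each factor.
N = (m+1)(n+1) - 1
N = (6+1)(1+1) - 1
N = 7*2 - 1
N = 14 - 1 = 13

13


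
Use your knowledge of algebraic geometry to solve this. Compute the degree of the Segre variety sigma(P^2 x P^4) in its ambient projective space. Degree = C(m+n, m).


The degree of the Segre variety P^2 x P^4 is C(m+n, m).
= C(6, 2)
= 15

15


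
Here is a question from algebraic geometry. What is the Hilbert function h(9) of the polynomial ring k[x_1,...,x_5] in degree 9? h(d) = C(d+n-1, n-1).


The Hilbert function for the polynomial ring in 5 variables is:
h(d) = C(d+n-1, n-1)
h(9) = C(9+5-1, 5-1) = C(13, 4)
= 13! / (4! * 9!)
= 715

715


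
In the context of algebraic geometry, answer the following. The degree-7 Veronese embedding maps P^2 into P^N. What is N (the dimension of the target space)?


The Veronese embedding v_d: P^n -> P^N maps each point to all
degree-d monomials in n+1 homogeneous coordinates.
N = C(n+d, d) - 1
N = C(2+7, 7) - 1
N = C(9, 7) - 1
C(9, 7) = 36
N = 36 - 1 = 35

35


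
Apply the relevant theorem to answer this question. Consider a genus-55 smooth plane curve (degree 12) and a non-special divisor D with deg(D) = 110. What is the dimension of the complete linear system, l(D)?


First, compute the genus of a smooth plane curve of degree 12:
g = (d-1)(d-2)/2 = (12-1)(12-2)/2 = 55
For a non-special divisor D (i.e., h^1(D) = 0), Riemann-Roch gives:
l(D) = deg(D) - g + 1
Since deg(D) = 110 >= 2g - 1 = 109, D is non-special.
l(D) = 110 - 55 + 1 = 56

56


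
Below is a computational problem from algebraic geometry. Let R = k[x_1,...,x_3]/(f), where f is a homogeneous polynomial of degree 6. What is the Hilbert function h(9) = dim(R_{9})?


For R = k[x_1,...,x_n]/(f) with f homogeneous of degree e:
The Hilbert series is (1 - t^e)/(1 - t)^n.
So h(d) = C(d+n-1, n-1) - C(d-e+n-1, n-1) for d >= e.
With n=3, e=6, d=9:
C(9+3-1, 3-1) = C(11, 2) = 55
C(9-6+3-1, 3-1) = C(5, 2) = 10
h(9) = 55 - 10 = 45

45


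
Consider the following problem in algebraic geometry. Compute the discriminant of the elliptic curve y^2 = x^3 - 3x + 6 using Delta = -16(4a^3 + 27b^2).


Compute each component:
4a^3 = 4*(-3)^3 = 4*(-27) = -108
27b^2 = 27*6^2 = 27*36 = 972
4a^3 + 27b^2 = -108 + 972 = 864
Delta = -16*864 = -13824

-13824


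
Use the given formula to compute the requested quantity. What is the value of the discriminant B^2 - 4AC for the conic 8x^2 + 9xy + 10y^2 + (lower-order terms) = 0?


The discriminant of a conic Ax^2 + Bxy + Cy^2 + ... = 0 is B^2 - 4AC.
B^2 = 9^2 = 81
4AC = 4*8*10 = 320
Discriminant = 81 - 320 = -239

-239


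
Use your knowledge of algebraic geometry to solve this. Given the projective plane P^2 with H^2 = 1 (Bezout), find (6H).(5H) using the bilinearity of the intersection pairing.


Using bilinearity of the intersection pairing on the projective plane P^2:
(aH).(bH) = ab * (H.H)
We have H^2 = 1 (Bezout).
D.E = (6H).(5H) = 6*5*1
= 30*1
= 30

30


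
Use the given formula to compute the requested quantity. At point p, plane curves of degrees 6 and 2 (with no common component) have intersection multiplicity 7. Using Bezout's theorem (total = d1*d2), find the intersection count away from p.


By Bezout's theorem, the total intersection number is d1 * d2.
Total = 6 * 2 = 12
Intersection multiplicity at p = 7
Remaining intersections = 12 - 7 = 5

5


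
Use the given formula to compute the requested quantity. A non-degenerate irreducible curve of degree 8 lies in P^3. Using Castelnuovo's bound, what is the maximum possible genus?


Castelnuovo's bound: write d - 1 = m(r-1) + epsilon with 0 <= epsilon < r-1.
d - 1 = 8 - 1 = 7
r - 1 = 3 - 1 = 2
7 = 3*2 + 1, so m = 3, epsilon = 1
pi(d, r) = m(m-1)(r-1)/2 + m*epsilon
= 3*2*2/2 + 3*1
= 12/2 + 3
= 6 + 3 = 9

9


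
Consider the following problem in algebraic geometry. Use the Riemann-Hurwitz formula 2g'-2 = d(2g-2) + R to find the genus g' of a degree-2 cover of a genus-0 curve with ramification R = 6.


Riemann-Hurwitz formula: 2g' - 2 = d(2g - 2) + R
Given: d = 2, g = 0, R = 6
2g' - 2 = 2*(2*0 - 2) + 6
2g' - 2 = 2*(-2) + 6
2g' - 2 = -4 + 6 = 2
2g' = 4
g' = 2

2


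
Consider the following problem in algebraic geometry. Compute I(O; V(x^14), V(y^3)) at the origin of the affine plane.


The intersection multiplicity of V(x^a) and V(y^b) at the origin is:
I(O; V(x^14), V(y^3)) = dim_k(k[x,y]/(x^14, y^3))
A basis for k[x,y]/(x^14, y^3) is the set of monomials x^i * y^j
where 0 <= i < 14 and 0 <= j < 3.
The number of such monomials is 14 * 3 = 42

42


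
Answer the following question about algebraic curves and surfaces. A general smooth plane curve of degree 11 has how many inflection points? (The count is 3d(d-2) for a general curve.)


For a general smooth plane curve C of degree d, the inflection points are
the intersection of C with its Hessian curve, which has degree 3(d-2).
By Bezout, the total intersection number is d * 3(d-2) = 11 * 27 = 297.
For a general curve every flex is ordinary, so each contributes
multiplicity 1 to C·Hess(C), and the number of distinct inflection
points is 3d(d-2).
Inflection points = 3*11*(11-2) = 3*11*9 = 297

297


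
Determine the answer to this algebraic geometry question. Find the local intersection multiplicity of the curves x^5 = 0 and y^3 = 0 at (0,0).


The intersection multiplicity of V(x^a) and V(y^b) at the origin is:
I(O; V(x^5), V(y^3)) = dim_k(k[x,y]/(x^5, y^3))
A basis for k[x,y]/(x^5, y^3) is the set of monomials x^i * y^j
where 0 <= i < 5 and 0 <= j < 3.
The number of such monomials is 5 * 3 = 15

15


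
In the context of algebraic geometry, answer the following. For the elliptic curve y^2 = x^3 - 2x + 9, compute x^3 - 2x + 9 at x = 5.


Compute x^3 - 2x + 9 at x = 5:
x^3 = 5^3 = 125
(-2)*x = (-2)*5 = -10
Sum: 125 - 10 + 9 = 124

124


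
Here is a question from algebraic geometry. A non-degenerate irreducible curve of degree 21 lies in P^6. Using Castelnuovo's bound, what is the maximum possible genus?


Castelnuovo's bound: write d - 1 = m(r-1) + epsilon with 0 <= epsilon < r-1.
d - 1 = 21 - 1 = 20
r - 1 = 6 - 1 = 5
20 = 4*5 + 0, so m = 4, epsilon = 0
pi(d, r) = m(m-1)(r-1)/2 + m*epsilon
= 4*3*5/2 + 4*0
= 60/2 + 0
= 30 + 0 = 30

30


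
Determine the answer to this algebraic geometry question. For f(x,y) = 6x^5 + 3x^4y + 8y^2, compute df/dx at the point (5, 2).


df/dx = 5*6*x^4 + 4*3*x^3*y
At (5,2): 5*6*5^4 + 4*3*5^3*2
= 18750 + 3000
= 21750

21750


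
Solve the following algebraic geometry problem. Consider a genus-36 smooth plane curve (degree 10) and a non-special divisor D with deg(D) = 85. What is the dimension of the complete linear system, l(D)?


First, compute the genus of a smooth plane curve of degree 10:
g = (d-1)(d-2)/2 = (10-1)(10-2)/2 = 36
For a non-special divisor D (i.e., h^1(D) = 0), Riemann-Roch gives:
l(D) = deg(D) - g + 1
Since deg(D) = 85 >= 2g - 1 = 71, D is non-special.
l(D) = 85 - 36 + 1 = 50

50
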